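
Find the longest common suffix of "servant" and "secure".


Word 1: "servant"
Word 2: "secure"
Comparing from end:
  Pos -1: 't' != 'e' (stop)
LCS = "" (length 0)


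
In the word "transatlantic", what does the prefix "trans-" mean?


Prefix: trans-
As in: transatlantic -> trans- + atlantic
Meaning = across


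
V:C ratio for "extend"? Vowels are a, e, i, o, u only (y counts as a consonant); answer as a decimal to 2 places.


Word: "extend"
Vowels (a,e,i,o,u): 2
Consonants: 4
Ratio = 2/4
= 0.50


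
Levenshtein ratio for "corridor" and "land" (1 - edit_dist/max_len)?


Word 1: "corridor" (length 8)
Word 2: "land" (length 4)
One optimal edit sequence:
  1. delete 'c'  (+1)
  2. delete 'o'  (+1)
  3. substitute 'r' -> 'l'  (+1)
  4. substitute 'r' -> 'a'  (+1)
  5. substitute 'i' -> 'n'  (+1)
  6. keep 'd'
  7. delete 'o'  (+1)
  8. delete 'r'  (+1)
Edit distance = 7
Max length = max(8, 4) = 8
Similarity = 1 - 7/8
= 0.1250


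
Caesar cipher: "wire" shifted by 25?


Word: "wire"
Shift: 25
Each letter → (letter + shift) mod 26:
  'w' (22) + 25 = 21 → 'v'
  'i' (8) + 25 = 7 → 'h'
  'r' (17) + 25 = 16 → 'q'
  'e' (4) + 25 = 3 → 'd'
Result = "vhqd"


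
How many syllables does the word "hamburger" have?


Word: "hamburger"
Syllable breakdown: ham / bur / ger
Counting: 3 parts
= 3 syllables


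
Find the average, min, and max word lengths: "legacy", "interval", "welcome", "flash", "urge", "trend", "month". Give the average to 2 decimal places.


Lengths: "legacy"=6, "interval"=8, "welcome"=7, "flash"=5, "urge"=4, "trend"=5, "month"=5
Sum = 40, Count = 7
Average = 40/7 = 5.71
= avg=5.71, min=4, max=8


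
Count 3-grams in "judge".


Word: "judge" (length 5)
Number of 3-grams = length - 3 + 1 = 5 - 3 + 1
= 3


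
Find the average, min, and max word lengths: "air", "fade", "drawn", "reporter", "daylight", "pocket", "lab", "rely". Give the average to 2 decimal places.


Lengths: "air"=3, "fade"=4, "drawn"=5, "reporter"=8, "daylight"=8, "pocket"=6, "lab"=3, "rely"=4
Sum = 41, Count = 8
Average = 41/8 = 5.13
= avg=5.13, min=3, max=8


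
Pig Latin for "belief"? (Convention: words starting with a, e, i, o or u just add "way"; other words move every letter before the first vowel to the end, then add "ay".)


Word: "belief"
Starts with consonant(s) → move to end, add 'ay'
Consonant cluster: "b"
Pig Latin = "eliefbay"


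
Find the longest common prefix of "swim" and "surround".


Word 1: "swim"
Word 2: "surround"
Comparing from start:
  Pos 0: 's' == 's'
  Pos 1: 'w' != 'u' (stop)
LCP = "s" (length 1)


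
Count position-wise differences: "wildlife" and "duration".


Comparing character by character (same length = 8):
  Pos 0: 'w' vs 'd' !=
  Pos 1: 'i' vs 'u' !=
  Pos 2: 'l' vs 'r' !=
  Pos 3: 'd' vs 'a' !=
  Pos 4: 'l' vs 't' !=
  Pos 5: 'i' vs 'i' =
  Pos 6: 'f' vs 'o' !=
  Pos 7: 'e' vs 'n' !=
Hamming distance = 7


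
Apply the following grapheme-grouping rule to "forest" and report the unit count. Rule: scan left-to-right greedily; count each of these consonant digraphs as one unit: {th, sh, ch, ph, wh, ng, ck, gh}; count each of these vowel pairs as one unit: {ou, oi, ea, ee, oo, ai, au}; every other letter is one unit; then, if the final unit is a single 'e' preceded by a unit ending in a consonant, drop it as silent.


Word: "forest" (6 letters)
Left-to-right scan:
  [1] 'f' (letter)
  [2] 'o' (letter)
  [3] 'r' (letter)
  [4] 'e' (letter)
  [5] 's' (letter)
  [6] 't' (letter)
Units from scan: 6
Sound units = 6 units


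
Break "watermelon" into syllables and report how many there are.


Word: "watermelon"
Syllable breakdown: wa | ter | mel | on
Counting: 4 parts
= 4 syllables


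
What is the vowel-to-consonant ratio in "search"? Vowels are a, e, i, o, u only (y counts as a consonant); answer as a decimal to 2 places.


Word: "search"
Vowels (a,e,i,o,u): 2
Consonants: 4
Ratio = 2/4
= 0.50


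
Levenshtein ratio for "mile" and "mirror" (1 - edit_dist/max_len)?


Word 1: "mile" (length 4)
Word 2: "mirror" (length 6)
One optimal edit sequence:
  1. keep 'm'
  2. keep 'i'
  3. insert 'r'  (+1)
  4. insert 'r'  (+1)
  5. substitute 'l' -> 'o'  (+1)
  6. substitute 'e' -> 'r'  (+1)
Edit distance = 4
Max length = max(4, 6) = 6
Similarity = 1 - 4/6
= 0.3333


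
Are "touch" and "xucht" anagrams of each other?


Word 1: "touch" → sorted: chotu
Word 2: "xucht" → sorted: chtux
Same letters? chotu != chtux
Anagram = No


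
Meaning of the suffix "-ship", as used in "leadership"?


Suffix: -ship
Example: leadership (leader + -ship)
Meaning = state / position


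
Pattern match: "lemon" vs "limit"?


Pattern of "lemon": [0, 1, 2, 3, 4]
Pattern of "limit": [0, 1, 2, 1, 3]
Patterns do not match
Same pattern = No


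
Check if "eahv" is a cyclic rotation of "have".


Word: "have", Candidate: "eahv"
Method: check if candidate is substring of word+word
"havehave" contains "eahv"? No
Is rotation = No


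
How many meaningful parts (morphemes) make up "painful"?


Word: "painful"
Morphemes: pain + -ful
Each morpheme carries meaning
= 2 morphemes


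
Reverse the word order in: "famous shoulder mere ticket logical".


Original: "famous shoulder mere ticket logical"
Words (1..n): famous | shoulder | mere | ticket | logical
Reversed (n..1): logical | ticket | mere | shoulder | famous
Result = "logical ticket mere shoulder famous"


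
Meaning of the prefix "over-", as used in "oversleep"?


Prefix: over-
Example: oversleep (over- + sleep)
Meaning = excessive


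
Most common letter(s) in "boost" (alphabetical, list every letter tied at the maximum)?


Word: "boost"
Letter counts:
  'b': 1
  'o': 2
  's': 1
  't': 1
Maximum count = 2
Most frequent = 'o' (2 times each)


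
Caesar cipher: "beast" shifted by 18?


Word: "beast"
Shift: 18
Each letter → (letter + shift) mod 26:
  'b' (1) + 18 = 19 → 't'
  'e' (4) + 18 = 22 → 'w'
  'a' (0) + 18 = 18 → 's'
  's' (18) + 18 = 10 → 'k'
  't' (19) + 18 = 11 → 'l'
Result = "twskl"


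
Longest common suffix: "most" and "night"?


Word 1: "most"
Word 2: "night"
Comparing from end:
  Pos -1: 't' == 't'
  Pos -2: 's' != 'h' (stop)
LCS = "t" (length 1)


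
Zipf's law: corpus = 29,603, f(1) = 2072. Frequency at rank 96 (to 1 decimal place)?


Zipf's law: f(r) = f(1) / r
f(1) = 2072
f(96) = 2072 / 96
= 21.6 occurrences


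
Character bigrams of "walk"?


Word: "walk" (length 4)
Number of bigrams = 4 - 2 + 1 = 3
  Position 0: "wa"
  Position 1: "al"
  Position 2: "lk"
Bigrams = "wa", "al", "lk"


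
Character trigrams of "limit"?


Word: "limit" (length 5)
Number of trigrams = 5 - 3 + 1 = 3
  Position 0: "lim"
  Position 1: "imi"
  Position 2: "mit"
Trigrams = "lim", "imi", "mit"


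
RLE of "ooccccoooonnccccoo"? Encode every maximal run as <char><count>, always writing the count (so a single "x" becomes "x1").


String: "ooccccoooonnccccoo"
Scanning for consecutive runs:
  'o' x 2
  'c' x 4
  'o' x 4
  'n' x 2
  'c' x 4
  'o' x 2
RLE = "o2c4o4n2c4o2"


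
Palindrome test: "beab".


Word: "beab"
Reversed: "baeb"
Forward == Backward? beab != baeb
Palindrome = No


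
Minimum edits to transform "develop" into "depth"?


Word 1: "develop" (length 7)
Word 2: "depth" (length 5)
One optimal edit sequence (insert/delete/substitute each cost 1):
  1. keep 'd'
  2. delete 'e'  (+1)
  3. delete 'v'  (+1)
  4. keep 'e'
  5. substitute 'l' -> 'p'  (+1)
  6. substitute 'o' -> 't'  (+1)
  7. substitute 'p' -> 'h'  (+1)
Total edit operations: 5
Edit distance = 5


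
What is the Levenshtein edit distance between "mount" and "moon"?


Word 1: "mount" (length 5)
Word 2: "moon" (length 4)
One optimal edit sequence (insert/delete/substitute each cost 1):
  1. keep 'm'
  2. keep 'o'
  3. substitute 'u' -> 'o'  (+1)
  4. keep 'n'
  5. delete 't'  (+1)
Total edit operations: 2
Edit distance = 2


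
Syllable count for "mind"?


Word: "mind"
Syllable breakdown: mind
Counting: 1 part
= 1 syllable


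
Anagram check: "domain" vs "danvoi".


Word 1: "domain" → sorted: adimno
Word 2: "danvoi" → sorted: adinov
Same letters? adimno != adinov
Anagram = No


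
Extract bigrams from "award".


Word: "award" (length 5)
Number of bigrams = 5 - 2 + 1 = 4
  Position 0: "aw"
  Position 1: "wa"
  Position 2: "ar"
  Position 3: "rd"
Bigrams = "aw", "wa", "ar", "rd"


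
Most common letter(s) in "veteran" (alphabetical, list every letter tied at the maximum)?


Word: "veteran"
Letter counts:
  'a': 1
  'e': 2
  'n': 1
  'r': 1
  't': 1
  'v': 1
Maximum count = 2
Most frequent = 'e' (2 times each)


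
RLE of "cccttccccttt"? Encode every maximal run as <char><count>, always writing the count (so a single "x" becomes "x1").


String: "cccttccccttt"
Scanning for consecutive runs:
  'c' x 3
  't' x 2
  'c' x 4
  't' x 3
RLE = "c3t2c4t3"


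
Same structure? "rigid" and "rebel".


Pattern of "rigid": [0, 1, 2, 1, 3]
Pattern of "rebel": [0, 1, 2, 1, 3]
Patterns match
Same pattern = Yes


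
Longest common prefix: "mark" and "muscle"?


Word 1: "mark"
Word 2: "muscle"
Comparing from start:
  Pos 0: 'm' == 'm'
  Pos 1: 'a' != 'u' (stop)
LCP = "m" (length 1)


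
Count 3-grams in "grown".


Word: "grown" (length 5)
Number of 3-grams = length - 3 + 1 = 5 - 3 + 1
= 3


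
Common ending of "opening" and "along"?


Word 1: "opening"
Word 2: "along"
Comparing from end:
  Pos -1: 'g' == 'g'
  Pos -2: 'n' == 'n'
  Pos -3: 'i' != 'o' (stop)
LCS = "ng" (length 2)


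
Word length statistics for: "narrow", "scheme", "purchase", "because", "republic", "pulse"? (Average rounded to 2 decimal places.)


Lengths: "narrow"=6, "scheme"=6, "purchase"=8, "because"=7, "republic"=8, "pulse"=5
Sum = 40, Count = 6
Average = 40/6 = 6.67
= avg=6.67, min=5, max=8


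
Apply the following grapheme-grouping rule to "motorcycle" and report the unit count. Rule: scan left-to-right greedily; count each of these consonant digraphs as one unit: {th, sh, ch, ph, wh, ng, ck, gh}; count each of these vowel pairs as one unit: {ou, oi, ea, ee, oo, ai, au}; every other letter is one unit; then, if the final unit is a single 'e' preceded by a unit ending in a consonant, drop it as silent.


Word: "motorcycle" (10 letters)
Left-to-right scan:
  (1) 'm' (letter)
  (2) 'o' (letter)
  (3) 't' (letter)
  (4) 'o' (letter)
  (5) 'r' (letter)
  (6) 'c' (letter)
  (7) 'y' (letter)
  (8) 'c' (letter)
  (9) 'l' (letter)
  (10) 'e' (letter)
Units from scan: 10
Final unit is 'e' after a consonant -> drop as silent (-1)
Sound units = 9 units


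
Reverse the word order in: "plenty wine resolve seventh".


Original: "plenty wine resolve seventh"
Words (1..n): plenty | wine | resolve | seventh
Reversed (n..1): seventh | resolve | wine | plenty
Result = "seventh resolve wine plenty"


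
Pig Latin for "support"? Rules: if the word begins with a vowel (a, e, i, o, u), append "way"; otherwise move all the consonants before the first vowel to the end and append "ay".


Word: "support"
Starts with consonant(s) → move to end, add 'ay'
Consonant cluster: "s"
Pig Latin = "upportsay"


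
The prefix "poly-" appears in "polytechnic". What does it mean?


Prefix: poly-
As in: polytechnic -> poly- + technic
Meaning = many


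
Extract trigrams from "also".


Word: "also" (length 4)
Number of trigrams = 4 - 3 + 1 = 2
  Position 0: "als"
  Position 1: "lso"
Trigrams = "als", "lso"


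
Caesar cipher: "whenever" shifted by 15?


Word: "whenever"
Shift: 15
Each letter → (letter + shift) mod 26:
  'w' (22) + 15 = 11 → 'l'
  'h' (7) + 15 = 22 → 'w'
  'e' (4) + 15 = 19 → 't'
  'n' (13) + 15 = 2 → 'c'
  'e' (4) + 15 = 19 → 't'
  'v' (21) + 15 = 10 → 'k'
  'e' (4) + 15 = 19 → 't'
  'r' (17) + 15 = 6 → 'g'
Result = "lwtctktg"


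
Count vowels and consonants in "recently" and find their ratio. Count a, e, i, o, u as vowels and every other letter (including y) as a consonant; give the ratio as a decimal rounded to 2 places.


Word: "recently"
Vowels (a,e,i,o,u): 2
Consonants: 6
Ratio = 2/6
= 0.33


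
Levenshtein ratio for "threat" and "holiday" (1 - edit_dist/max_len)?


Word 1: "threat" (length 6)
Word 2: "holiday" (length 7)
One optimal edit sequence:
  1. insert 'h'  (+1)
  2. substitute 't' -> 'o'  (+1)
  3. substitute 'h' -> 'l'  (+1)
  4. substitute 'r' -> 'i'  (+1)
  5. substitute 'e' -> 'd'  (+1)
  6. keep 'a'
  7. substitute 't' -> 'y'  (+1)
Edit distance = 6
Max length = max(6, 7) = 7
Similarity = 1 - 6/7
= 0.1429


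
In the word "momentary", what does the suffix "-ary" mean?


Suffix: -ary
As in: momentary -> moment + -ary
Meaning = relating to


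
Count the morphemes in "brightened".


Word: "brightened"
Morphemes: bright + -en + -ed
Each morpheme carries meaning
= 3 morphemes


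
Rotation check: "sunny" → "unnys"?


Word: "sunny", Candidate: "unnys"
Method: check if candidate is substring of word+word
"sunnysunny" contains "unnys"? Yes
Is rotation = Yes


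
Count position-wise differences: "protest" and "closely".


Comparing character by character (same length = 7):
  Pos 0: 'p' vs 'c' !=
  Pos 1: 'r' vs 'l' !=
  Pos 2: 'o' vs 'o' =
  Pos 3: 't' vs 's' !=
  Pos 4: 'e' vs 'e' =
  Pos 5: 's' vs 'l' !=
  Pos 6: 't' vs 'y' !=
Hamming distance = 5


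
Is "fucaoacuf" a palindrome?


Word: "fucaoacuf"
Reversed: "fucaoacuf"
Forward == Backward? fucaoacuf == fucaoacuf
Palindrome = Yes


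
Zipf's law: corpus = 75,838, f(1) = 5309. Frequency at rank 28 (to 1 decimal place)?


Zipf's law: f(r) = f(1) / r
f(1) = 5309
f(28) = 5309 / 28
= 189.6 occurrences


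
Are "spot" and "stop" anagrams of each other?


Word 1: "spot" → sorted: opst
Word 2: "stop" → sorted: opst
Same letters? opst == opst
Anagram = Yes


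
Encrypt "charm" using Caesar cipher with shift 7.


Word: "charm"
Shift: 7
Each letter → (letter + shift) mod 26:
  'c' (2) + 7 = 9 → 'j'
  'h' (7) + 7 = 14 → 'o'
  'a' (0) + 7 = 7 → 'h'
  'r' (17) + 7 = 24 → 'y'
  'm' (12) + 7 = 19 → 't'
Result = "johyt"


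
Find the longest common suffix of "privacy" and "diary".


Word 1: "privacy"
Word 2: "diary"
Comparing from end:
  Pos -1: 'y' == 'y'
  Pos -2: 'c' != 'r' (stop)
LCS = "y" (length 1)


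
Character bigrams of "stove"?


Word: "stove" (length 5)
Number of bigrams = 5 - 2 + 1 = 4
  Position 0: "st"
  Position 1: "to"
  Position 2: "ov"
  Position 3: "ve"
Bigrams = "st", "to", "ov", "ve"


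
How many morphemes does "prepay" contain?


Word: "prepay"
Morphemes: pre- | pay
Each morpheme carries meaning
= 2 morphemes


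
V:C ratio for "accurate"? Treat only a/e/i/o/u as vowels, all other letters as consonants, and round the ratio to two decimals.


Word: "accurate"
Vowels (a,e,i,o,u): 4
Consonants: 4
Ratio = 4/4
= 1.00


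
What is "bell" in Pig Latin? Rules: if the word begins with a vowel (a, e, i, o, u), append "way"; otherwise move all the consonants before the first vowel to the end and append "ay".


Word: "bell"
Starts with consonant(s) → move to end, add 'ay'
Consonant cluster: "b"
Pig Latin = "ellbay"


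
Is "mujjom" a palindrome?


Word: "mujjom"
Reversed: "mojjum"
Forward == Backward? mujjom != mojjum
Palindrome = No


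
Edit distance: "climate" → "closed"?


Word 1: "climate" (length 7)
Word 2: "closed" (length 6)
One optimal edit sequence (insert/delete/substitute each cost 1):
  1. keep 'c'
  2. keep 'l'
  3. delete 'i'  (+1)
  4. substitute 'm' -> 'o'  (+1)
  5. substitute 'a' -> 's'  (+1)
  6. substitute 't' -> 'e'  (+1)
  7. substitute 'e' -> 'd'  (+1)
Total edit operations: 5
Edit distance = 5


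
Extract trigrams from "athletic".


Word: "athletic" (length 8)
Number of trigrams = 8 - 3 + 1 = 6
  Position 0: "ath"
  Position 1: "thl"
  Position 2: "hle"
  Position 3: "let"
  Position 4: "eti"
  Position 5: "tic"
Trigrams = "ath", "thl", "hle", "let", "eti", "tic"


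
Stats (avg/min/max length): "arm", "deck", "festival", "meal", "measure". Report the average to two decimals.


Lengths: "arm"=3, "deck"=4, "festival"=8, "meal"=4, "measure"=7
Sum = 26, Count = 5
Average = 26/5 = 5.20
= avg=5.20, min=3, max=8


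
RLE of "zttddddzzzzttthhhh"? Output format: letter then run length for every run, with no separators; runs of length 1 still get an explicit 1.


String: "zttddddzzzzttthhhh"
Scanning for consecutive runs:
  'z' x 1
  't' x 2
  'd' x 4
  'z' x 4
  't' x 3
  'h' x 4
RLE = "z1t2d4z4t3h4"


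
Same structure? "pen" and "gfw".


Pattern of "pen": [0, 1, 2]
Pattern of "gfw": [0, 1, 2]
Patterns match
Same pattern = Yes


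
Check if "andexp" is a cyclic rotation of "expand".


Word: "expand", Candidate: "andexp"
Method: check if candidate is substring of word+word
"expandexpand" contains "andexp"? Yes
Is rotation = Yes


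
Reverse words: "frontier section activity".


Original: "frontier section activity"
Words (1..n): frontier | section | activity
Reversed (n..1): activity | section | frontier
Result = "activity section frontier"


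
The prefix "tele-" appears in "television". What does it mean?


Prefix: tele-
Example: television = tele- + vision
Meaning = distant


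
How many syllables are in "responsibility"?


Word: "responsibility"
Syllable breakdown: re / spon / si / bil / i / ty
Counting: 6 parts
= 6 syllables


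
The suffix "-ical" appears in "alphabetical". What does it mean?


Suffix: -ical
Example: alphabetical (alphabet + -ical)
Meaning = relating to


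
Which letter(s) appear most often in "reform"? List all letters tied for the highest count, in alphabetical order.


Word: "reform"
Letter counts:
  'e': 1
  'f': 1
  'm': 1
  'o': 1
  'r': 2
Maximum count = 2
Most frequent = 'r' (2 times each)


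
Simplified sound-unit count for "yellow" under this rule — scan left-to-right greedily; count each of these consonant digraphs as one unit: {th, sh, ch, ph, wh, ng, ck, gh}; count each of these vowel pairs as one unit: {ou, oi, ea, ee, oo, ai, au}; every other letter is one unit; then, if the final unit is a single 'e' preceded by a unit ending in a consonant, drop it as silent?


Word: "yellow" (6 letters)
Left-to-right scan:
  [1] 'y' (letter)
  [2] 'e' (letter)
  [3] 'l' (letter)
  [4] 'l' (letter)
  [5] 'o' (letter)
  [6] 'w' (letter)
Units from scan: 6
Sound units = 6 units


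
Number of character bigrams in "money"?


Word: "money" (length 5)
Number of 2-grams = length - 2 + 1 = 5 - 2 + 1
= 4


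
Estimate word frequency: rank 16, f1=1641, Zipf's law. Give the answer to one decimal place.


Zipf's law: f(r) = f(1) / r
f(1) = 1641
f(16) = 1641 / 16
= 102.6 occurrences


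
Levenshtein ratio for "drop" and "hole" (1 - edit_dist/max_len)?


Word 1: "drop" (length 4)
Word 2: "hole" (length 4)
One optimal edit sequence:
  1. substitute 'd' -> 'h'  (+1)
  2. substitute 'r' -> 'o'  (+1)
  3. substitute 'o' -> 'l'  (+1)
  4. substitute 'p' -> 'e'  (+1)
Edit distance = 4
Max length = max(4, 4) = 4
Similarity = 1 - 4/4
= 0.0000


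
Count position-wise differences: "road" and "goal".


Comparing character by character (same length = 4):
  Pos 0: 'r' vs 'g' !=
  Pos 1: 'o' vs 'o' =
  Pos 2: 'a' vs 'a' =
  Pos 3: 'd' vs 'l' !=
Hamming distance = 2


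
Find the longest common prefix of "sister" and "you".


Word 1: "sister"
Word 2: "you"
Comparing from start:
  Pos 0: 's' != 'y' (stop)
LCP = "" (length 0)


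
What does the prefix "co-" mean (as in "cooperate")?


Prefix: co-
Example: cooperate = co- + operate
Meaning = together


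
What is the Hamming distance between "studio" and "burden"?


Comparing character by character (same length = 6):
  Pos 0: 's' vs 'b' !=
  Pos 1: 't' vs 'u' !=
  Pos 2: 'u' vs 'r' !=
  Pos 3: 'd' vs 'd' =
  Pos 4: 'i' vs 'e' !=
  Pos 5: 'o' vs 'n' !=
Hamming distance = 5


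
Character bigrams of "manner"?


Word: "manner" (length 6)
Number of bigrams = 6 - 2 + 1 = 5
  Position 0: "ma"
  Position 1: "an"
  Position 2: "nn"
  Position 3: "ne"
  Position 4: "er"
Bigrams = "ma", "an", "nn", "ne", "er"


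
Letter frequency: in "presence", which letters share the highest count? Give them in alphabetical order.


Word: "presence"
Letter counts:
  'c': 1
  'e': 3
  'n': 1
  'p': 1
  'r': 1
  's': 1
Maximum count = 3
Most frequent = 'e' (3 times each)


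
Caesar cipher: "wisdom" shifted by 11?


Word: "wisdom"
Shift: 11
Each letter → (letter + shift) mod 26:
  'w' (22) + 11 = 7 → 'h'
  'i' (8) + 11 = 19 → 't'
  's' (18) + 11 = 3 → 'd'
  'd' (3) + 11 = 14 → 'o'
  'o' (14) + 11 = 25 → 'z'
  'm' (12) + 11 = 23 → 'x'
Result = "htdozx"


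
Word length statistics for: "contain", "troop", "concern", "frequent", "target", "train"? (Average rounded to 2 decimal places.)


Lengths: "contain"=7, "troop"=5, "concern"=7, "frequent"=8, "target"=6, "train"=5
Sum = 38, Count = 6
Average = 38/6 = 6.33
= avg=6.33, min=5, max=8


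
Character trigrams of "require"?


Word: "require" (length 7)
Number of trigrams = 7 - 3 + 1 = 5
  Position 0: "req"
  Position 1: "equ"
  Position 2: "qui"
  Position 3: "uir"
  Position 4: "ire"
Trigrams = "req", "equ", "qui", "uir", "ire"


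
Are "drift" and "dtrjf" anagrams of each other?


Word 1: "drift" → sorted: dfirt
Word 2: "dtrjf" → sorted: dfjrt
Same letters? dfirt != dfjrt
Anagram = No


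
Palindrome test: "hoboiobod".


Word: "hoboiobod"
Reversed: "doboioboh"
Forward == Backward? hoboiobod != doboioboh
Palindrome = No


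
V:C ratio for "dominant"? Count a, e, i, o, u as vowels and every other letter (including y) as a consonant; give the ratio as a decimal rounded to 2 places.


Word: "dominant"
Vowels (a,e,i,o,u): 3
Consonants: 5
Ratio = 3/5
= 0.60


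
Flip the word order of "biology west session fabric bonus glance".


Original: "biology west session fabric bonus glance"
Words (1..n): biology | west | session | fabric | bonus | glance
Reversed (n..1): glance | bonus | fabric | session | west | biology
Result = "glance bonus fabric session west biology"


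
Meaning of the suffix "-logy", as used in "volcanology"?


Suffix: -logy
Example: volcanology = volcano + -logy
Meaning = study of


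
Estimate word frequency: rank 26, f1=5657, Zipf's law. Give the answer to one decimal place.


Zipf's law: f(r) = f(1) / r
f(1) = 5657
f(26) = 5657 / 26
= 217.6 occurrences


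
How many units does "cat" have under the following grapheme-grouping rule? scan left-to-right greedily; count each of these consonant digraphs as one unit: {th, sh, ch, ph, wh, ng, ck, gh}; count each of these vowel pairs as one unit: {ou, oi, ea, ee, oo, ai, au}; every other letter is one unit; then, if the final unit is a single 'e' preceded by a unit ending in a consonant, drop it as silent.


Word: "cat" (3 letters)
Left-to-right scan:
  [1] 'c' (letter)
  [2] 'a' (letter)
  [3] 't' (letter)
Units from scan: 3
Sound units = 3 units


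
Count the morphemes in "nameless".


Word: "nameless"
Morphemes: name / -less
Each morpheme carries meaning
= 2 morphemes


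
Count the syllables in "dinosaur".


Word: "dinosaur"
Syllable breakdown: di-no-saur
Counting: 3 parts
= 3 syllables


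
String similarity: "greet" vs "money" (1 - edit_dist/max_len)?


Word 1: "greet" (length 5)
Word 2: "money" (length 5)
One optimal edit sequence:
  1. substitute 'g' -> 'm'  (+1)
  2. substitute 'r' -> 'o'  (+1)
  3. substitute 'e' -> 'n'  (+1)
  4. keep 'e'
  5. substitute 't' -> 'y'  (+1)
Edit distance = 4
Max length = max(5, 5) = 5
Similarity = 1 - 4/5
= 0.2000


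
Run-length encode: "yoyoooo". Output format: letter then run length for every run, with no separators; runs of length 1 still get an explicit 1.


String: "yoyoooo"
Scanning for consecutive runs:
  'y' x 1
  'o' x 1
  'y' x 1
  'o' x 4
RLE = "y1o1y1o4"


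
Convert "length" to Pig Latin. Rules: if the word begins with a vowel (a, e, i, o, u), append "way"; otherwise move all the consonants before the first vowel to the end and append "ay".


Word: "length"
Starts with consonant(s) → move to end, add 'ay'
Consonant cluster: "l"
Pig Latin = "engthlay"


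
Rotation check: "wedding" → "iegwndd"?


Word: "wedding", Candidate: "iegwndd"
Method: check if candidate is substring of word+word
"weddingwedding" contains "iegwndd"? No
Is rotation = No


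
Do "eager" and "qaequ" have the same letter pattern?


Pattern of "eager": [0, 1, 2, 0, 3]
Pattern of "qaequ": [0, 1, 2, 0, 3]
Patterns match
Same pattern = Yes


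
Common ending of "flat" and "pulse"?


Word 1: "flat"
Word 2: "pulse"
Comparing from end:
  Pos -1: 't' != 'e' (stop)
LCS = "" (length 0)


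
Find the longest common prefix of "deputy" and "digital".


Word 1: "deputy"
Word 2: "digital"
Comparing from start:
  Pos 0: 'd' == 'd'
  Pos 1: 'e' != 'i' (stop)
LCP = "d" (length 1)


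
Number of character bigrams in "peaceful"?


Word: "peaceful" (length 8)
Number of 2-grams = length - 2 + 1 = 8 - 2 + 1
= 7


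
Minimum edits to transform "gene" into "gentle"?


Word 1: "gene" (length 4)
Word 2: "gentle" (length 6)
One optimal edit sequence (insert/delete/substitute each cost 1):
  1. keep 'g'
  2. keep 'e'
  3. keep 'n'
  4. insert 't'  (+1)
  5. insert 'l'  (+1)
  6. keep 'e'
Total edit operations: 2
Edit distance = 2


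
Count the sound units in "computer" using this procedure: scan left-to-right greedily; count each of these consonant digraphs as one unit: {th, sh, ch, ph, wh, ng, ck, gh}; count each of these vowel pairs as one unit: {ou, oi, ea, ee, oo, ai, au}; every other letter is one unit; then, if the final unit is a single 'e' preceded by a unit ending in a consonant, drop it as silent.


Word: "computer" (8 letters)
Left-to-right scan:
  (1) 'c' (letter)
  (2) 'o' (letter)
  (3) 'm' (letter)
  (4) 'p' (letter)
  (5) 'u' (letter)
  (6) 't' (letter)
  (7) 'e' (letter)
  (8) 'r' (letter)
Units from scan: 8
Sound units = 8 units


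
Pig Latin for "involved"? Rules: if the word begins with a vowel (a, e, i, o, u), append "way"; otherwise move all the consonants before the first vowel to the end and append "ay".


Word: "involved"
Starts with vowel → add 'way'
Pig Latin = "involvedway"


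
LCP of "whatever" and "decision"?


Word 1: "whatever"
Word 2: "decision"
Comparing from start:
  Pos 0: 'w' != 'd' (stop)
LCP = "" (length 0)


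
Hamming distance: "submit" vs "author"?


Comparing character by character (same length = 6):
  Pos 0: 's' vs 'a' !=
  Pos 1: 'u' vs 'u' =
  Pos 2: 'b' vs 't' !=
  Pos 3: 'm' vs 'h' !=
  Pos 4: 'i' vs 'o' !=
  Pos 5: 't' vs 'r' !=
Hamming distance = 5


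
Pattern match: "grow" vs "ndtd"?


Pattern of "grow": [0, 1, 2, 3]
Pattern of "ndtd": [0, 1, 2, 1]
Patterns do not match
Same pattern = No


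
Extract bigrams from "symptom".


Word: "symptom" (length 7)
Number of bigrams = 7 - 2 + 1 = 6
  Position 0: "sy"
  Position 1: "ym"
  Position 2: "mp"
  Position 3: "pt"
  Position 4: "to"
  Position 5: "om"
Bigrams = "sy", "ym", "mp", "pt", "to", "om"


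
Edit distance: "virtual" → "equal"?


Word 1: "virtual" (length 7)
Word 2: "equal" (length 5)
One optimal edit sequence (insert/delete/substitute each cost 1):
  1. delete 'v'  (+1)
  2. delete 'i'  (+1)
  3. substitute 'r' -> 'e'  (+1)
  4. substitute 't' -> 'q'  (+1)
  5. keep 'u'
  6. keep 'a'
  7. keep 'l'
Total edit operations: 4
Edit distance = 4


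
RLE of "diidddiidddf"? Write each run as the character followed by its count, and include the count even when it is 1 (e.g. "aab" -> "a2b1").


String: "diidddiidddf"
Scanning for consecutive runs:
  'd' x 1
  'i' x 2
  'd' x 3
  'i' x 2
  'd' x 3
  'f' x 1
RLE = "d1i2d3i2d3f1"


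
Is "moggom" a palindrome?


Word: "moggom"
Reversed: "moggom"
Forward == Backward? moggom == moggom
Palindrome = Yes


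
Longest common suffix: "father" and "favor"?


Word 1: "father"
Word 2: "favor"
Comparing from end:
  Pos -1: 'r' == 'r'
  Pos -2: 'e' != 'o' (stop)
LCS = "r" (length 1)


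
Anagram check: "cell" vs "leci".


Word 1: "cell" → sorted: cell
Word 2: "leci" → sorted: ceil
Same letters? cell != ceil
Anagram = No


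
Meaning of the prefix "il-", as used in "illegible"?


Prefix: il-
Example: illegible = il- + legible
Meaning = not


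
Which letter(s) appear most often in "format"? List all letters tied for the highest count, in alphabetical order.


Word: "format"
Letter counts:
  'a': 1
  'f': 1
  'm': 1
  'o': 1
  'r': 1
  't': 1
Maximum count = 1
Most frequent = 'a', 'f', 'm', 'o', 'r', 't' (1 time each)


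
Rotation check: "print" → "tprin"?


Word: "print", Candidate: "tprin"
Method: check if candidate is substring of word+word
"printprint" contains "tprin"? Yes
Is rotation = Yes


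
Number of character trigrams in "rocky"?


Word: "rocky" (length 5)
Number of 3-grams = length - 3 + 1 = 5 - 3 + 1
= 3


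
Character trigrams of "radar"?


Word: "radar" (length 5)
Number of trigrams = 5 - 3 + 1 = 3
  Position 0: "rad"
  Position 1: "ada"
  Position 2: "dar"
Trigrams = "rad", "ada", "dar"


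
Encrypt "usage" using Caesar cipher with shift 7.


Word: "usage"
Shift: 7
Each letter → (letter + shift) mod 26:
  'u' (20) + 7 = 1 → 'b'
  's' (18) + 7 = 25 → 'z'
  'a' (0) + 7 = 7 → 'h'
  'g' (6) + 7 = 13 → 'n'
  'e' (4) + 7 = 11 → 'l'
Result = "bzhnl"


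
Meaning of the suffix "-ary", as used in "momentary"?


Suffix: -ary
Example: momentary (moment + -ary)
Meaning = relating to


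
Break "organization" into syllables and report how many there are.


Word: "organization"
Syllable breakdown: or · gan · i · za · tion
Counting: 5 parts
= 5 syllables


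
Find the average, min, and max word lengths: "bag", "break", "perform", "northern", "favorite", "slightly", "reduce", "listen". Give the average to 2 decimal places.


Lengths: "bag"=3, "break"=5, "perform"=7, "northern"=8, "favorite"=8, "slightly"=8, "reduce"=6, "listen"=6
Sum = 51, Count = 8
Average = 51/8 = 6.38
= avg=6.38, min=3, max=8


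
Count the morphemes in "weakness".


Word: "weakness"
Morphemes: weak / -ness
Each morpheme carries meaning
= 2 morphemes


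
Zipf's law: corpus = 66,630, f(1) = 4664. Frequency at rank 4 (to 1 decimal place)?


Zipf's law: f(r) = f(1) / r
f(1) = 4664
f(4) = 4664 / 4
= 1166.0 occurrences


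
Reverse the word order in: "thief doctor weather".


Original: "thief doctor weather"
Words (1..n): thief | doctor | weather
Reversed (n..1): weather | doctor | thief
Result = "weather doctor thief"


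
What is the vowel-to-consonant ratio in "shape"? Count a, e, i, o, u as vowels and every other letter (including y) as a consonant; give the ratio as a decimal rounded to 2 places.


Word: "shape"
Vowels (a,e,i,o,u): 2
Consonants: 3
Ratio = 2/3
= 0.67


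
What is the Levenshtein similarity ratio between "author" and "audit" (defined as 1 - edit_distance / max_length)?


Word 1: "author" (length 6)
Word 2: "audit" (length 5)
One optimal edit sequence:
  1. keep 'a'
  2. keep 'u'
  3. delete 't'  (+1)
  4. substitute 'h' -> 'd'  (+1)
  5. substitute 'o' -> 'i'  (+1)
  6. substitute 'r' -> 't'  (+1)
Edit distance = 4
Max length = max(6, 5) = 6
Similarity = 1 - 4/6
= 0.3333


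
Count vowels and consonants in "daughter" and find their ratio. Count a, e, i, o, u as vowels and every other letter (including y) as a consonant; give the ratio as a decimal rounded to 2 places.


Word: "daughter"
Vowels (a,e,i,o,u): 3
Consonants: 5
Ratio = 3/5
= 0.60


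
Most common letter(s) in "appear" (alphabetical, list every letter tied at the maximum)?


Word: "appear"
Letter counts:
  'a': 2
  'e': 1
  'p': 2
  'r': 1
Maximum count = 2
Most frequent = 'a', 'p' (2 times each)


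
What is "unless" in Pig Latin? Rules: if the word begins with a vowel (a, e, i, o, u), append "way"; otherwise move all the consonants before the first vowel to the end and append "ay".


Word: "unless"
Starts with vowel → add 'way'
Pig Latin = "unlessway"


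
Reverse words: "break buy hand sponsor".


Original: "break buy hand sponsor"
Words (1..n): break | buy | hand | sponsor
Reversed (n..1): sponsor | hand | buy | break
Result = "sponsor hand buy break"


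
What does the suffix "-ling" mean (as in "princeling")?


Suffix: -ling
Example: princeling (prince + -ling)
Meaning = small / young


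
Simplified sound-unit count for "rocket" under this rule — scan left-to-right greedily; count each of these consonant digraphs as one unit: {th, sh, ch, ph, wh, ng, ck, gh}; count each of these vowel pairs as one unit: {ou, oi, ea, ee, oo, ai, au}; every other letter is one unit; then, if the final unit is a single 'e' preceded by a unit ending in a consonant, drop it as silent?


Word: "rocket" (6 letters)
Left-to-right scan:
  1. 'r' (letter)
  2. 'o' (letter)
  3. 'ck' (digraph)
  4. 'e' (letter)
  5. 't' (letter)
Units from scan: 5
Sound units = 5 units


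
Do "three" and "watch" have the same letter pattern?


Pattern of "three": [0, 1, 2, 3, 3]
Pattern of "watch": [0, 1, 2, 3, 4]
Patterns do not match
Same pattern = No


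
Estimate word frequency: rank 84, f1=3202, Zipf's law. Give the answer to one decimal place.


Zipf's law: f(r) = f(1) / r
f(1) = 3202
f(84) = 3202 / 84
= 38.1 occurrences


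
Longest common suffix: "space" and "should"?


Word 1: "space"
Word 2: "should"
Comparing from end:
  Pos -1: 'e' != 'd' (stop)
LCS = "" (length 0)


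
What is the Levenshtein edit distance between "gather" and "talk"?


Word 1: "gather" (length 6)
Word 2: "talk" (length 4)
One optimal edit sequence (insert/delete/substitute each cost 1):
  1. delete 'g'  (+1)
  2. delete 'a'  (+1)
  3. keep 't'
  4. substitute 'h' -> 'a'  (+1)
  5. substitute 'e' -> 'l'  (+1)
  6. substitute 'r' -> 'k'  (+1)
Total edit operations: 5
Edit distance = 5


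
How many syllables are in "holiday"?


Word: "holiday"
Syllable breakdown: hol / i / day
Counting: 3 parts
= 3 syllables


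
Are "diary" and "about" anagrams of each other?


Word 1: "diary" → sorted: adiry
Word 2: "about" → sorted: abotu
Same letters? adiry != abotu
Anagram = No


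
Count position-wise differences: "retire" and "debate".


Comparing character by character (same length = 6):
  Pos 0: 'r' vs 'd' !=
  Pos 1: 'e' vs 'e' =
  Pos 2: 't' vs 'b' !=
  Pos 3: 'i' vs 'a' !=
  Pos 4: 'r' vs 't' !=
  Pos 5: 'e' vs 'e' =
Hamming distance = 4


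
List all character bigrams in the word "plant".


Word: "plant" (length 5)
Number of bigrams = 5 - 2 + 1 = 4
  Position 0: "pl"
  Position 1: "la"
  Position 2: "an"
  Position 3: "nt"
Bigrams = "pl", "la", "an", "nt"


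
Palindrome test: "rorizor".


Word: "rorizor"
Reversed: "roziror"
Forward == Backward? rorizor != roziror
Palindrome = No


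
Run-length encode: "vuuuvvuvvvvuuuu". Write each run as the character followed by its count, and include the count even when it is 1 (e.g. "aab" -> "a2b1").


String: "vuuuvvuvvvvuuuu"
Scanning for consecutive runs:
  'v' x 1
  'u' x 3
  'v' x 2
  'u' x 1
  'v' x 4
  'u' x 4
RLE = "v1u3v2u1v4u4"


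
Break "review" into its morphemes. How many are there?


Word: "review"
Morphemes: re- + view
Each morpheme carries meaning
= 2 morphemes


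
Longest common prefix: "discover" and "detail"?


Word 1: "discover"
Word 2: "detail"
Comparing from start:
  Pos 0: 'd' == 'd'
  Pos 1: 'i' != 'e' (stop)
LCP = "d" (length 1)


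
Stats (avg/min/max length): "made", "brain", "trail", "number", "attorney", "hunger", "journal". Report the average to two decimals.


Lengths: "made"=4, "brain"=5, "trail"=5, "number"=6, "attorney"=8, "hunger"=6, "journal"=7
Sum = 41, Count = 7
Average = 41/7 = 5.86
= avg=5.86, min=4, max=8


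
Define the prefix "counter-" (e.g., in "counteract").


Prefix: counter-
As in: counteract -> counter- + act
Meaning = against / opposite


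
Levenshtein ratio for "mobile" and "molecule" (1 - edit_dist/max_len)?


Word 1: "mobile" (length 6)
Word 2: "molecule" (length 8)
One optimal edit sequence:
  1. keep 'm'
  2. keep 'o'
  3. insert 'l'  (+1)
  4. insert 'e'  (+1)
  5. substitute 'b' -> 'c'  (+1)
  6. substitute 'i' -> 'u'  (+1)
  7. keep 'l'
  8. keep 'e'
Edit distance = 4
Max length = max(6, 8) = 8
Similarity = 1 - 4/8
= 0.5000


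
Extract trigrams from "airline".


Word: "airline" (length 7)
Number of trigrams = 7 - 3 + 1 = 5
  Position 0: "air"
  Position 1: "irl"
  Position 2: "rli"
  Position 3: "lin"
  Position 4: "ine"
Trigrams = "air", "irl", "rli", "lin", "ine"


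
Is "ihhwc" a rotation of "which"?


Word: "which", Candidate: "ihhwc"
Method: check if candidate is substring of word+word
"whichwhich" contains "ihhwc"? No
Is rotation = No


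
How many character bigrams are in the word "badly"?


Word: "badly" (length 5)
Number of 2-grams = length - 2 + 1 = 5 - 2 + 1
= 4


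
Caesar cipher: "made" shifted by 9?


Word: "made"
Shift: 9
Each letter → (letter + shift) mod 26:
  'm' (12) + 9 = 21 → 'v'
  'a' (0) + 9 = 9 → 'j'
  'd' (3) + 9 = 12 → 'm'
  'e' (4) + 9 = 13 → 'n'
Result = "vjmn"


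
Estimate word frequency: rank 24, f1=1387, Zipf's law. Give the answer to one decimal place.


Zipf's law: f(r) = f(1) / r
f(1) = 1387
f(24) = 1387 / 24
= 57.8 occurrences


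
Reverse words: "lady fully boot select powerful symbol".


Original: "lady fully boot select powerful symbol"
Words (1..n): lady | fully | boot | select | powerful | symbol
Reversed (n..1): symbol | powerful | select | boot | fully | lady
Result = "symbol powerful select boot fully lady"


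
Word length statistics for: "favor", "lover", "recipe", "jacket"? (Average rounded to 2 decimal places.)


Lengths: "favor"=5, "lover"=5, "recipe"=6, "jacket"=6
Sum = 22, Count = 4
Average = 22/4 = 5.50
= avg=5.50, min=5, max=6


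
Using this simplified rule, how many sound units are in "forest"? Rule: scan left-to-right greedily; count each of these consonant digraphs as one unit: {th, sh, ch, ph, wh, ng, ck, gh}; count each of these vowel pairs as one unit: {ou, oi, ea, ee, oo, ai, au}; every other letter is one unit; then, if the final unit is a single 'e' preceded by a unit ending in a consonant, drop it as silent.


Word: "forest" (6 letters)
Left-to-right scan:
  [1] 'f' (letter)
  [2] 'o' (letter)
  [3] 'r' (letter)
  [4] 'e' (letter)
  [5] 's' (letter)
  [6] 't' (letter)
Units from scan: 6
Sound units = 6 units


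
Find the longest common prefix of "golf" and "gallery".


Word 1: "golf"
Word 2: "gallery"
Comparing from start:
  Pos 0: 'g' == 'g'
  Pos 1: 'o' != 'a' (stop)
LCP = "g" (length 1)


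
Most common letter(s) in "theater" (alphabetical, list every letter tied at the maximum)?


Word: "theater"
Letter counts:
  'a': 1
  'e': 2
  'h': 1
  'r': 1
  't': 2
Maximum count = 2
Most frequent = 'e', 't' (2 times each)


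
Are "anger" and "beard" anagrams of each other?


Word 1: "anger" → sorted: aegnr
Word 2: "beard" → sorted: abder
Same letters? aegnr != abder
Anagram = No


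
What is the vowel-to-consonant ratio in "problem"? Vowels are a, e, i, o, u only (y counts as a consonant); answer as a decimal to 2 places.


Word: "problem"
Vowels (a,e,i,o,u): 2
Consonants: 5
Ratio = 2/5
= 0.40


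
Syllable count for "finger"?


Word: "finger"
Syllable breakdown: fin · ger
Counting: 2 parts
= 2 syllables


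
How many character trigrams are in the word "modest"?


Word: "modest" (length 6)
Number of 3-grams = length - 3 + 1 = 6 - 3 + 1
= 4


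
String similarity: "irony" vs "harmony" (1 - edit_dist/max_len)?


Word 1: "irony" (length 5)
Word 2: "harmony" (length 7)
One optimal edit sequence:
  1. insert 'h'  (+1)
  2. substitute 'i' -> 'a'  (+1)
  3. keep 'r'
  4. insert 'm'  (+1)
  5. keep 'o'
  6. keep 'n'
  7. keep 'y'
Edit distance = 3
Max length = max(5, 7) = 7
Similarity = 1 - 3/7
= 0.5714
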